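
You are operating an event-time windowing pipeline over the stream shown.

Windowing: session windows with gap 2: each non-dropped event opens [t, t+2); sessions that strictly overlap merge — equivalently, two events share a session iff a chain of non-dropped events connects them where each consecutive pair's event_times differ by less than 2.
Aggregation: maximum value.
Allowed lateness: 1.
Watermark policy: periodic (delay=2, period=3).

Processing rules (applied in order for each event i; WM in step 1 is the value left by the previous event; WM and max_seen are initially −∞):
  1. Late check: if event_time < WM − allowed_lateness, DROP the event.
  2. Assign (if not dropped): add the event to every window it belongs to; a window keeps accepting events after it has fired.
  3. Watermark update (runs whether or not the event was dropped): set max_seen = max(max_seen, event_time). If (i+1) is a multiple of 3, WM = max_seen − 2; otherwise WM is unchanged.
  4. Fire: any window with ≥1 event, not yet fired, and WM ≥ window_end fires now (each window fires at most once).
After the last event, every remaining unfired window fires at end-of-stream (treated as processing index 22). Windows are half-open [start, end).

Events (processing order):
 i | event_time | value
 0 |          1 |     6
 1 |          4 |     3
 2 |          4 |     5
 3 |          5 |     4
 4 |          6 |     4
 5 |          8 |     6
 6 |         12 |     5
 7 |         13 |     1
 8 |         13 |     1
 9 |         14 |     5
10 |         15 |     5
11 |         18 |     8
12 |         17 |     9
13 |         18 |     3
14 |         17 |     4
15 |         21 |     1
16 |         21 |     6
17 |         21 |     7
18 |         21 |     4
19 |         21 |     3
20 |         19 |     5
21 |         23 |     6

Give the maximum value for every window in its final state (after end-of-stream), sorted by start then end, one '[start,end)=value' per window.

i=0 t=1 v=6: → [1,3); WM=−∞
i=1 t=4 v=3: → [4,6); WM=−∞
i=2 t=4 v=5: → [4,6); WM=2
i=3 t=5 v=4: → [4,7); WM=2
i=4 t=6 v=4: → [4,8); WM=2
i=5 t=8 v=6: → [8,10); WM=6
i=6 t=12 v=5: → [12,14); WM=6
i=7 t=13 v=1: → [12,15); WM=6
i=8 t=13 v=1: → [12,15); WM=11
i=9 t=14 v=5: → [12,16); WM=11
i=10 t=15 v=5: → [12,17); WM=11
i=11 t=18 v=8: → [18,20); WM=16
i=12 t=17 v=9: → [17,20); WM=16
i=13 t=18 v=3: → [17,20); WM=16
i=14 t=17 v=4: → [17,20); WM=16
i=15 t=21 v=1: → [21,23); WM=16
i=16 t=21 v=6: → [21,23); WM=16
i=17 t=21 v=7: → [21,23); WM=19
i=18 t=21 v=4: → [21,23); WM=19
i=19 t=21 v=3: → [21,23); WM=19
i=20 t=19 v=5: → [17,21); WM=19
i=21 t=23 v=6: → [23,25); WM=19

[1,3)=6 [4,8)=5 [8,10)=6 [12,17)=5 [17,21)=9 [21,23)=7 [23,25)=6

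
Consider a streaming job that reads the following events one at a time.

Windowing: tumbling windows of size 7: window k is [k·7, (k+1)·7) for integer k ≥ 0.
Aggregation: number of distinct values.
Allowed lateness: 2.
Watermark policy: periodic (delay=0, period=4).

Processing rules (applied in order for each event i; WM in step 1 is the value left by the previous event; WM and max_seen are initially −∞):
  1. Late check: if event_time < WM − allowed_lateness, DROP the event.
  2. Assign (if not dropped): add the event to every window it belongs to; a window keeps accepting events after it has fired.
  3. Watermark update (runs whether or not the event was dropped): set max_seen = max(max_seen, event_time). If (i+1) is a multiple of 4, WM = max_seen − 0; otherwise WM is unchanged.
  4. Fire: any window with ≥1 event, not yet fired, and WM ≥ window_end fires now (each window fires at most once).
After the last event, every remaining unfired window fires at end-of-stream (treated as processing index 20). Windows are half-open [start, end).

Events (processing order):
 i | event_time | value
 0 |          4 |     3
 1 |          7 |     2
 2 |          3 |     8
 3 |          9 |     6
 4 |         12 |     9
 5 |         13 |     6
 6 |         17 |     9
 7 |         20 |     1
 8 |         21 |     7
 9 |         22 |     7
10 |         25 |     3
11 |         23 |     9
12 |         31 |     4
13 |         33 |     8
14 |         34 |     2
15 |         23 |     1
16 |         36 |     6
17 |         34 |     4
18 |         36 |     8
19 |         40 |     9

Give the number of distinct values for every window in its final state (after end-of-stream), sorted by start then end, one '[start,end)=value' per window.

i=0 t=4 v=3: → [0,7); WM=−∞
i=1 t=7 v=2: → [7,14); WM=−∞
i=2 t=3 v=8: → [0,7); WM=−∞
i=3 t=9 v=6: → [7,14); WM=9; [0,7) fires=2
i=4 t=12 v=9: → [7,14); WM=9
i=5 t=13 v=6: → [7,14); WM=9
i=6 t=17 v=9: → [14,21); WM=9
i=7 t=20 v=1: → [14,21); WM=20; [7,14) fires=3
i=8 t=21 v=7: → [21,28); WM=20
i=9 t=22 v=7: → [21,28); WM=20
i=10 t=25 v=3: → [21,28); WM=20
i=11 t=23 v=9: → [21,28); WM=25; [14,21) fires=2
i=12 t=31 v=4: → [28,35); WM=25
i=13 t=33 v=8: → [28,35); WM=25
i=14 t=34 v=2: → [28,35); WM=25
i=15 t=23 v=1: → [21,28); WM=34; [21,28) fires=4
i=16 t=36 v=6: → [35,42); WM=34
i=17 t=34 v=4: → [28,35); WM=34
i=18 t=36 v=8: → [35,42); WM=34
i=19 t=40 v=9: → [35,42); WM=40; [28,35) fires=3

[0,7)=2 [7,14)=3 [14,21)=2 [21,28)=4 [28,35)=3 [35,42)=3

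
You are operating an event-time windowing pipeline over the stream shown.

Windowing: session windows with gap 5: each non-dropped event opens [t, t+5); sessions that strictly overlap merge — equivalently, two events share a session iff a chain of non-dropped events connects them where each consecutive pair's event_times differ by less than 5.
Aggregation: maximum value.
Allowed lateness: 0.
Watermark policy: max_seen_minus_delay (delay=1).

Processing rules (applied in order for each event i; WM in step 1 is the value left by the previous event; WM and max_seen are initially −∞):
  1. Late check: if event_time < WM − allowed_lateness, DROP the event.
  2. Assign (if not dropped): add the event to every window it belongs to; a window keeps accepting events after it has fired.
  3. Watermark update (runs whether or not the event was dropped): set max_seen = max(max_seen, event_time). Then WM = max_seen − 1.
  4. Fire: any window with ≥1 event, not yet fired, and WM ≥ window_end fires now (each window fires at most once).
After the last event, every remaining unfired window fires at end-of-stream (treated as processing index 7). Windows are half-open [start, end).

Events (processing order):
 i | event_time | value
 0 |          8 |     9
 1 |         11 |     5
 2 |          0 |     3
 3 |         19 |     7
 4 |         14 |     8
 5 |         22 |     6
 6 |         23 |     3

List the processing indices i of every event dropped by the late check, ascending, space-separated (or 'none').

i=0 t=8 v=9: → [8,13); WM=7
i=1 t=11 v=5: → [8,16); WM=10
i=2 t=0 v=3: DROP (t<10-0); WM=10
i=3 t=19 v=7: → [19,24); WM=18
i=4 t=14 v=8: DROP (t<18-0); WM=18
i=5 t=22 v=6: → [19,27); WM=21
i=6 t=23 v=3: → [19,28); WM=22

2 4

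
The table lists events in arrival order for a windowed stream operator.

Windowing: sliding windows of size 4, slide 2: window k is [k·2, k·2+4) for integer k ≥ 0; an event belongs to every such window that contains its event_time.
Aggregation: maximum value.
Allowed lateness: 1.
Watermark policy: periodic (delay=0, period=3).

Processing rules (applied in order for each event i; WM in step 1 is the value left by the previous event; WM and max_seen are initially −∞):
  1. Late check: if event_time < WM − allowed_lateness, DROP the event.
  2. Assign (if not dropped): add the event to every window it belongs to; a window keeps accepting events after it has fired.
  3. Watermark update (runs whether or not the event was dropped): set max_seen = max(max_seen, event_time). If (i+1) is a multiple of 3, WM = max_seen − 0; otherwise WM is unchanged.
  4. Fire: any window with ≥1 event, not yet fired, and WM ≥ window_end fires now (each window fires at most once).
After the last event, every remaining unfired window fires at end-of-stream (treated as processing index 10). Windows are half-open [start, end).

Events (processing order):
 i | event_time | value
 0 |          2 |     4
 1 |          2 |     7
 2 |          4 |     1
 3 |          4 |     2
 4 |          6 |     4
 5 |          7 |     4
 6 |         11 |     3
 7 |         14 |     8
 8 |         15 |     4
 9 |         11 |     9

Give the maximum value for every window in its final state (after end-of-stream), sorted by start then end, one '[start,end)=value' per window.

[0,4)=7 [2,6)=7 [4,8)=4 [6,10)=4 [8,12)=3 [10,14)=3 [12,16)=8 [14,18)=8

i=0 t=2 v=4: → [2,6),[0,4); WM=−∞
i=1 t=2 v=7: → [2,6),[0,4); WM=−∞
i=2 t=4 v=1: → [4,8),[2,6); WM=4; [0,4) fires=7
i=3 t=4 v=2: → [4,8),[2,6); WM=4
i=4 t=6 v=4: → [6,10),[4,8); WM=4
i=5 t=7 v=4: → [6,10),[4,8); WM=7; [2,6) fires=7
i=6 t=11 v=3: → [10,14),[8,12); WM=7
i=7 t=14 v=8: → [14,18),[12,16); WM=7
i=8 t=15 v=4: → [14,18),[12,16); WM=15; [4,8) fires=4 [6,10) fires=4 [8,12) fires=3 [10,14) fires=3
i=9 t=11 v=9: DROP (t<15-1); WM=15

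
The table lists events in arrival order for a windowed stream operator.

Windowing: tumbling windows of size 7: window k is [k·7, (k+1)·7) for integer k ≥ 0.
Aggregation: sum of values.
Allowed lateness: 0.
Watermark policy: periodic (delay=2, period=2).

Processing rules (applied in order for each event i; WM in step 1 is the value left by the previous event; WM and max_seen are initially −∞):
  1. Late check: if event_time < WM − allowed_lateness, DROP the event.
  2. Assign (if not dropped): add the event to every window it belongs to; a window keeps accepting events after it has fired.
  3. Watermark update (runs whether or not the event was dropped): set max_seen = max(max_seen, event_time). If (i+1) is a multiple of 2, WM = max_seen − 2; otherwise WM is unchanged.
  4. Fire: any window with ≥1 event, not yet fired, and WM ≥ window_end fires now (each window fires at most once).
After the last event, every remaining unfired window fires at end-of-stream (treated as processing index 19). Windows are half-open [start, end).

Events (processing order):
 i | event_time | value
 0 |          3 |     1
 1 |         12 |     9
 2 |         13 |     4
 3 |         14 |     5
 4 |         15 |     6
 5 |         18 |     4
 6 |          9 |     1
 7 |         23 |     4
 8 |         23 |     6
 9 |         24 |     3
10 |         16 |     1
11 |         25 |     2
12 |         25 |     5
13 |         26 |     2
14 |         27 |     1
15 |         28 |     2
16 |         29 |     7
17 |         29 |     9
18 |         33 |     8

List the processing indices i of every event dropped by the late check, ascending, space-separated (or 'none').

i=0 t=3 v=1: → [0,7); WM=−∞
i=1 t=12 v=9: → [7,14); WM=10; [0,7) fires=1
i=2 t=13 v=4: → [7,14); WM=10
i=3 t=14 v=5: → [14,21); WM=12
i=4 t=15 v=6: → [14,21); WM=12
i=5 t=18 v=4: → [14,21); WM=16; [7,14) fires=13
i=6 t=9 v=1: DROP (t<16-0); WM=16
i=7 t=23 v=4: → [21,28); WM=21; [14,21) fires=15
i=8 t=23 v=6: → [21,28); WM=21
i=9 t=24 v=3: → [21,28); WM=22
i=10 t=16 v=1: DROP (t<22-0); WM=22
i=11 t=25 v=2: → [21,28); WM=23
i=12 t=25 v=5: → [21,28); WM=23
i=13 t=26 v=2: → [21,28); WM=24
i=14 t=27 v=1: → [21,28); WM=24
i=15 t=28 v=2: → [28,35); WM=26
i=16 t=29 v=7: → [28,35); WM=26
i=17 t=29 v=9: → [28,35); WM=27
i=18 t=33 v=8: → [28,35); WM=27

6 10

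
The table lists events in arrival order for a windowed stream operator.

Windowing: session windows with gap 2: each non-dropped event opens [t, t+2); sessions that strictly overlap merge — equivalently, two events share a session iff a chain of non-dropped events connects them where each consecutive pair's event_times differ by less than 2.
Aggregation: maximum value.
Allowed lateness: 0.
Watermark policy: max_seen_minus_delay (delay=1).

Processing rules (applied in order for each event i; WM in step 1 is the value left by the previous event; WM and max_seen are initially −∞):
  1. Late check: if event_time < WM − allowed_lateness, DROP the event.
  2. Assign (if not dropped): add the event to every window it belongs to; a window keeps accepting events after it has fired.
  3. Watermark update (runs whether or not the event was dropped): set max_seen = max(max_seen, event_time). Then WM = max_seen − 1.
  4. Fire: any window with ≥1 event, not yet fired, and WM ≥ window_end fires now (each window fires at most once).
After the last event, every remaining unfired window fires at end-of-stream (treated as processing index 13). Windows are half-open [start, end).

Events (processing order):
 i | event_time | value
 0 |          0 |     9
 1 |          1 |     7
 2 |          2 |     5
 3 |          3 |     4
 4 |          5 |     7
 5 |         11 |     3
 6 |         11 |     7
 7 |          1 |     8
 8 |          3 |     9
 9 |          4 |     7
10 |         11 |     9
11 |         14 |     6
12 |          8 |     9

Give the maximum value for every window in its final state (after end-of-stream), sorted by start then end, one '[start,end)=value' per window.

i=0 t=0 v=9: → [0,2); WM=-1
i=1 t=1 v=7: → [0,3); WM=0
i=2 t=2 v=5: → [0,4); WM=1
i=3 t=3 v=4: → [0,5); WM=2
i=4 t=5 v=7: → [5,7); WM=4
i=5 t=11 v=3: → [11,13); WM=10
i=6 t=11 v=7: → [11,13); WM=10
i=7 t=1 v=8: DROP (t<10-0); WM=10
i=8 t=3 v=9: DROP (t<10-0); WM=10
i=9 t=4 v=7: DROP (t<10-0); WM=10
i=10 t=11 v=9: → [11,13); WM=10
i=11 t=14 v=6: → [14,16); WM=13
i=12 t=8 v=9: DROP (t<13-0); WM=13

[0,5)=9 [5,7)=7 [11,13)=9 [14,16)=6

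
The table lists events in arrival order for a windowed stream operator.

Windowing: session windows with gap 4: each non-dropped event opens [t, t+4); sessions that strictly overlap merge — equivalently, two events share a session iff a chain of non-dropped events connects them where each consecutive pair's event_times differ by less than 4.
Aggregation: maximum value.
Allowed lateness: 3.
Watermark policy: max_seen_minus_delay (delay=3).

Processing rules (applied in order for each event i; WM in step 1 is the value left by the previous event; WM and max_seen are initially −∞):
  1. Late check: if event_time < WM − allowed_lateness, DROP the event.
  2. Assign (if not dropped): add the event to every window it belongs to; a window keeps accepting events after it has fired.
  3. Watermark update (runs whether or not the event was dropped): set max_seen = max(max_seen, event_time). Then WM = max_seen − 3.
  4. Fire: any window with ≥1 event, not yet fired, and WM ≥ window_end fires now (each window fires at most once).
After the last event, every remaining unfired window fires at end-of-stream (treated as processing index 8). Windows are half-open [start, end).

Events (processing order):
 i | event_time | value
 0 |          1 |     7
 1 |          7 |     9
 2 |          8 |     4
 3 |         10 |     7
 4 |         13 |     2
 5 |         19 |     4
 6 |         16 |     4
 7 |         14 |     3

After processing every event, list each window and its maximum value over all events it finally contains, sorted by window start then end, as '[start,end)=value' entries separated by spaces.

[1,5)=7 [7,23)=9

i=0 t=1 v=7: → [1,5); WM=-2
i=1 t=7 v=9: → [7,11); WM=4
i=2 t=8 v=4: → [7,12); WM=5
i=3 t=10 v=7: → [7,14); WM=7
i=4 t=13 v=2: → [7,17); WM=10
i=5 t=19 v=4: → [19,23); WM=16
i=6 t=16 v=4: → [7,23); WM=16
i=7 t=14 v=3: → [7,23); WM=16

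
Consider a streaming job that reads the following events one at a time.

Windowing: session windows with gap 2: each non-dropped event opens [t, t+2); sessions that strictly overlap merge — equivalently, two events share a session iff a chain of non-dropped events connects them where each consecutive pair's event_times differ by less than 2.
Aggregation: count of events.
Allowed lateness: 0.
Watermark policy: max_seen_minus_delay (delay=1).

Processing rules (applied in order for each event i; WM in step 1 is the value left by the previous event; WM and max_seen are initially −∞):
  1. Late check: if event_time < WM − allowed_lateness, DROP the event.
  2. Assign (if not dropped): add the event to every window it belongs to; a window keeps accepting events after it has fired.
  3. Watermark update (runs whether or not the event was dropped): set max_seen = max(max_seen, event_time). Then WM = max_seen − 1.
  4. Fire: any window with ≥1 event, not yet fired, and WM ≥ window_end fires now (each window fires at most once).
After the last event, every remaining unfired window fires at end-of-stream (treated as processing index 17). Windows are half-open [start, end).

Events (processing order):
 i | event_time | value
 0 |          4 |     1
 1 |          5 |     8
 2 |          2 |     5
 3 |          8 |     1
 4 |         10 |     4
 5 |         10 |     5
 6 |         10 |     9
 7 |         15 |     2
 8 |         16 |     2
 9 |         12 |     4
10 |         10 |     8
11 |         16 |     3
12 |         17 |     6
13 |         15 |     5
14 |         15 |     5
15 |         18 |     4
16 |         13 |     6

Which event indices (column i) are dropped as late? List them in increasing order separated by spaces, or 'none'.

2 9 10 13 14 16

i=0 t=4 v=1: → [4,6); WM=3
i=1 t=5 v=8: → [4,7); WM=4
i=2 t=2 v=5: DROP (t<4-0); WM=4
i=3 t=8 v=1: → [8,10); WM=7
i=4 t=10 v=4: → [10,12); WM=9
i=5 t=10 v=5: → [10,12); WM=9
i=6 t=10 v=9: → [10,12); WM=9
i=7 t=15 v=2: → [15,17); WM=14
i=8 t=16 v=2: → [15,18); WM=15
i=9 t=12 v=4: DROP (t<15-0); WM=15
i=10 t=10 v=8: DROP (t<15-0); WM=15
i=11 t=16 v=3: → [15,18); WM=15
i=12 t=17 v=6: → [15,19); WM=16
i=13 t=15 v=5: DROP (t<16-0); WM=16
i=14 t=15 v=5: DROP (t<16-0); WM=16
i=15 t=18 v=4: → [15,20); WM=17
i=16 t=13 v=6: DROP (t<17-0); WM=17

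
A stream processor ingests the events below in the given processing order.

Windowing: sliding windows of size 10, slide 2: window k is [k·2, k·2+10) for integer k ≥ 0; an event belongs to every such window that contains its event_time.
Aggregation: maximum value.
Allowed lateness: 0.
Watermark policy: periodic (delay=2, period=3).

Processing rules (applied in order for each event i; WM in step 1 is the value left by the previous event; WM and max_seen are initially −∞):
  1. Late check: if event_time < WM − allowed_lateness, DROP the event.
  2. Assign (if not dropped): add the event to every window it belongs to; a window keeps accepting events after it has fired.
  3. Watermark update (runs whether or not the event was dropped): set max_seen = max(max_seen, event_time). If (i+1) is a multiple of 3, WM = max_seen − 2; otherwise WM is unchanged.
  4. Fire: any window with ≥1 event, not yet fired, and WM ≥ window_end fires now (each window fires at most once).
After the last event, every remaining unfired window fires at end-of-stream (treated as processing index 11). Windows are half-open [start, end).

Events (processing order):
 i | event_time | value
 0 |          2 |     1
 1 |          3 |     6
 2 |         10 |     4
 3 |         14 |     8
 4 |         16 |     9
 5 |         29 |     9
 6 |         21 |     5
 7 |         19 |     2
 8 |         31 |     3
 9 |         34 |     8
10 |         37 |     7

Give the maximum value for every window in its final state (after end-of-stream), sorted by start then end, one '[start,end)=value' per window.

[0,10)=6 [2,12)=6 [4,14)=4 [6,16)=8 [8,18)=9 [10,20)=9 [12,22)=9 [14,24)=9 [16,26)=9 [20,30)=9 [22,32)=9 [24,34)=9 [26,36)=9 [28,38)=9 [30,40)=8 [32,42)=8 [34,44)=8 [36,46)=7

i=0 t=2 v=1: → [2,12),[0,10); WM=−∞
i=1 t=3 v=6: → [2,12),[0,10); WM=−∞
i=2 t=10 v=4: → [10,20),[8,18),[6,16),[4,14),[2,12); WM=8
i=3 t=14 v=8: → [14,24),[12,22),[10,20),[8,18),[6,16); WM=8
i=4 t=16 v=9: → [16,26),[14,24),[12,22),[10,20),[8,18); WM=8
i=5 t=29 v=9: → [28,38),[26,36),[24,34),[22,32),[20,30); WM=27; [0,10) fires=6 [2,12) fires=6 [4,14) fires=4 [6,16) fires=8 [8,18) fires=9 [10,20) fires=9 [12,22) fires=9 [14,24) fires=9 [16,26) fires=9
i=6 t=21 v=5: DROP (t<27-0); WM=27
i=7 t=19 v=2: DROP (t<27-0); WM=27
i=8 t=31 v=3: → [30,40),[28,38),[26,36),[24,34),[22,32); WM=29
i=9 t=34 v=8: → [34,44),[32,42),[30,40),[28,38),[26,36); WM=29
i=10 t=37 v=7: → [36,46),[34,44),[32,42),[30,40),[28,38); WM=29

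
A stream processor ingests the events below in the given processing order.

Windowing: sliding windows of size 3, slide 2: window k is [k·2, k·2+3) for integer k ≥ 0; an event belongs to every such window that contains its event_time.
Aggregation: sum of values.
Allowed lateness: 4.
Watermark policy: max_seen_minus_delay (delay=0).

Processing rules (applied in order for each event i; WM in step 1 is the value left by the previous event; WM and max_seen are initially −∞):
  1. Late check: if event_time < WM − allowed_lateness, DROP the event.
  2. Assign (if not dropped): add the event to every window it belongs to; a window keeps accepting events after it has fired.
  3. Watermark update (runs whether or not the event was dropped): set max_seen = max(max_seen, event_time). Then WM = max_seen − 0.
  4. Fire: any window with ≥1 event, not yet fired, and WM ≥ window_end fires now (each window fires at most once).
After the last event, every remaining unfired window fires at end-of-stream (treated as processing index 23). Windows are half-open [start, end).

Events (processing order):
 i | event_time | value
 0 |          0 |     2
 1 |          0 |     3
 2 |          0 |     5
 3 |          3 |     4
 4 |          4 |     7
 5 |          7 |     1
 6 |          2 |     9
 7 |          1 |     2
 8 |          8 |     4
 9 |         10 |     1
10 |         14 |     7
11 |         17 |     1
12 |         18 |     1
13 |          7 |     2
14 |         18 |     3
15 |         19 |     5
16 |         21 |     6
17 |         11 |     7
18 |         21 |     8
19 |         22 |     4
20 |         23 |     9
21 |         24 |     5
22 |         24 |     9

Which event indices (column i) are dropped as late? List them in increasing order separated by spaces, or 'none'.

6 7 13 17

i=0 t=0 v=2: → [0,3); WM=0
i=1 t=0 v=3: → [0,3); WM=0
i=2 t=0 v=5: → [0,3); WM=0
i=3 t=3 v=4: → [2,5); WM=3; [0,3) fires=10
i=4 t=4 v=7: → [4,7),[2,5); WM=4
i=5 t=7 v=1: → [6,9); WM=7; [2,5) fires=11 [4,7) fires=7
i=6 t=2 v=9: DROP (t<7-4); WM=7
i=7 t=1 v=2: DROP (t<7-4); WM=7
i=8 t=8 v=4: → [8,11),[6,9); WM=8
i=9 t=10 v=1: → [10,13),[8,11); WM=10; [6,9) fires=5
i=10 t=14 v=7: → [14,17),[12,15); WM=14; [8,11) fires=5 [10,13) fires=1
i=11 t=17 v=1: → [16,19); WM=17; [12,15) fires=7 [14,17) fires=7
i=12 t=18 v=1: → [18,21),[16,19); WM=18
i=13 t=7 v=2: DROP (t<18-4); WM=18
i=14 t=18 v=3: → [18,21),[16,19); WM=18
i=15 t=19 v=5: → [18,21); WM=19; [16,19) fires=5
i=16 t=21 v=6: → [20,23); WM=21; [18,21) fires=9
i=17 t=11 v=7: DROP (t<21-4); WM=21
i=18 t=21 v=8: → [20,23); WM=21
i=19 t=22 v=4: → [22,25),[20,23); WM=22
i=20 t=23 v=9: → [22,25); WM=23; [20,23) fires=18
i=21 t=24 v=5: → [24,27),[22,25); WM=24
i=22 t=24 v=9: → [24,27),[22,25); WM=24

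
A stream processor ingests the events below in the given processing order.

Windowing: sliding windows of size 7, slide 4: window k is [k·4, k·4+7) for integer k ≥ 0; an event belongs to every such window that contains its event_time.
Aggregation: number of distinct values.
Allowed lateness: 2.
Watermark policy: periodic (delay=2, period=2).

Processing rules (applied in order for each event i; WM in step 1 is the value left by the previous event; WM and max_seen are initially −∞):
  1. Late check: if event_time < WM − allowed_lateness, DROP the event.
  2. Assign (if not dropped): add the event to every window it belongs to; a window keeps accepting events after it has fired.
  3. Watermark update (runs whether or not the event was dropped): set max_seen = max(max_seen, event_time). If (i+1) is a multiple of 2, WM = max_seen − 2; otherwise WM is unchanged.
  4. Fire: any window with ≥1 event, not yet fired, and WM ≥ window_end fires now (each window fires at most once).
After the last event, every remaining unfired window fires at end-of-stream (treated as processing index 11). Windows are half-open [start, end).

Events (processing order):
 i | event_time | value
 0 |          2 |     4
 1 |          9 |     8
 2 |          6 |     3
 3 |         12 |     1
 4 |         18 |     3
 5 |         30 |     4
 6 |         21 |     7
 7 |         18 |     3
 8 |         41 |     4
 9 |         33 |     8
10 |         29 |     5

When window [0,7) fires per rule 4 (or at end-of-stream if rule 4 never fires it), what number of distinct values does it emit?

1

i=0 t=2 v=4: → [0,7); WM=−∞
i=1 t=9 v=8: → [8,15),[4,11); WM=7; [0,7) fires=1
i=2 t=6 v=3: → [4,11),[0,7); WM=7
i=3 t=12 v=1: → [12,19),[8,15); WM=10
i=4 t=18 v=3: → [16,23),[12,19); WM=10
i=5 t=30 v=4: → [28,35),[24,31); WM=28; [4,11) fires=2 [8,15) fires=2 [12,19) fires=2 [16,23) fires=1
i=6 t=21 v=7: DROP (t<28-2); WM=28
i=7 t=18 v=3: DROP (t<28-2); WM=28
i=8 t=41 v=4: → [40,47),[36,43); WM=28
i=9 t=33 v=8: → [32,39),[28,35); WM=39; [24,31) fires=1 [28,35) fires=2 [32,39) fires=1
i=10 t=29 v=5: DROP (t<39-2); WM=39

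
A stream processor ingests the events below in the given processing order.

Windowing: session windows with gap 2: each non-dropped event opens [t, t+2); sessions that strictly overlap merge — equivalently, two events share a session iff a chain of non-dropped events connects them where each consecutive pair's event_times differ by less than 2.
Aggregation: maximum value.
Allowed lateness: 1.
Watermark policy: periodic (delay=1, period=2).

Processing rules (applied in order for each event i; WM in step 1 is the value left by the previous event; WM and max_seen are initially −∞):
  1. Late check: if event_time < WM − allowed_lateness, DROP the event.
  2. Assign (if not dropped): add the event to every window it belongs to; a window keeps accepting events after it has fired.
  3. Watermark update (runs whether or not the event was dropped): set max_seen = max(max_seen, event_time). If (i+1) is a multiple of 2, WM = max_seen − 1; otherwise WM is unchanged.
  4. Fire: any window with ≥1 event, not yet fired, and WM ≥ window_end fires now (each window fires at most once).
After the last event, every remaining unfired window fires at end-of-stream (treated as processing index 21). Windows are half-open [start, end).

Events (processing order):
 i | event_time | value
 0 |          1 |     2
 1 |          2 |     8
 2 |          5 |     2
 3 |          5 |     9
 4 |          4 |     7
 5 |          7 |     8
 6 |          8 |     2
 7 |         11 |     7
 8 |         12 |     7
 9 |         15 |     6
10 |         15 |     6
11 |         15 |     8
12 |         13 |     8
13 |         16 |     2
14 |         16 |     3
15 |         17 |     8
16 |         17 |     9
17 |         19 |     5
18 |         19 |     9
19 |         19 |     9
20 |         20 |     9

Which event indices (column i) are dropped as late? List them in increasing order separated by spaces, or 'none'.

none

i=0 t=1 v=2: → [1,3); WM=−∞
i=1 t=2 v=8: → [1,4); WM=1
i=2 t=5 v=2: → [5,7); WM=1
i=3 t=5 v=9: → [5,7); WM=4
i=4 t=4 v=7: → [4,7); WM=4
i=5 t=7 v=8: → [7,9); WM=6
i=6 t=8 v=2: → [7,10); WM=6
i=7 t=11 v=7: → [11,13); WM=10
i=8 t=12 v=7: → [11,14); WM=10
i=9 t=15 v=6: → [15,17); WM=14
i=10 t=15 v=6: → [15,17); WM=14
i=11 t=15 v=8: → [15,17); WM=14
i=12 t=13 v=8: → [11,15); WM=14
i=13 t=16 v=2: → [15,18); WM=15
i=14 t=16 v=3: → [15,18); WM=15
i=15 t=17 v=8: → [15,19); WM=16
i=16 t=17 v=9: → [15,19); WM=16
i=17 t=19 v=5: → [19,21); WM=18
i=18 t=19 v=9: → [19,21); WM=18
i=19 t=19 v=9: → [19,21); WM=18
i=20 t=20 v=9: → [19,22); WM=18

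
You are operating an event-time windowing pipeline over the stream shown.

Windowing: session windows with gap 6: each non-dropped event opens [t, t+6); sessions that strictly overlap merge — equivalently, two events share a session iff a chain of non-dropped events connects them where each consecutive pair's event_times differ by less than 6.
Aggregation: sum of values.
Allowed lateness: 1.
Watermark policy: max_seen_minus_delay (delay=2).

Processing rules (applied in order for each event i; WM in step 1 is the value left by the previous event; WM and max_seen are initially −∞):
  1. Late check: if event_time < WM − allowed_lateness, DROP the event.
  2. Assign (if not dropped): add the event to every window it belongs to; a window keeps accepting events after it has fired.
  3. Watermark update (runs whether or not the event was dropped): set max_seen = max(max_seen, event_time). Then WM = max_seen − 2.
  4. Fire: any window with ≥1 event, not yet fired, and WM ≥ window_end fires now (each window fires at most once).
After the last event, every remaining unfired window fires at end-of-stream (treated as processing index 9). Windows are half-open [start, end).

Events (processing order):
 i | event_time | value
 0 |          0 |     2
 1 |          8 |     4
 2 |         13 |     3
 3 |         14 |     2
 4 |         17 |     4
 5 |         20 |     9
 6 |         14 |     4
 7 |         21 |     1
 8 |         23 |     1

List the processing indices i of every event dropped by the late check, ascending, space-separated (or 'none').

i=0 t=0 v=2: → [0,6); WM=-2
i=1 t=8 v=4: → [8,14); WM=6
i=2 t=13 v=3: → [8,19); WM=11
i=3 t=14 v=2: → [8,20); WM=12
i=4 t=17 v=4: → [8,23); WM=15
i=5 t=20 v=9: → [8,26); WM=18
i=6 t=14 v=4: DROP (t<18-1); WM=18
i=7 t=21 v=1: → [8,27); WM=19
i=8 t=23 v=1: → [8,29); WM=21

6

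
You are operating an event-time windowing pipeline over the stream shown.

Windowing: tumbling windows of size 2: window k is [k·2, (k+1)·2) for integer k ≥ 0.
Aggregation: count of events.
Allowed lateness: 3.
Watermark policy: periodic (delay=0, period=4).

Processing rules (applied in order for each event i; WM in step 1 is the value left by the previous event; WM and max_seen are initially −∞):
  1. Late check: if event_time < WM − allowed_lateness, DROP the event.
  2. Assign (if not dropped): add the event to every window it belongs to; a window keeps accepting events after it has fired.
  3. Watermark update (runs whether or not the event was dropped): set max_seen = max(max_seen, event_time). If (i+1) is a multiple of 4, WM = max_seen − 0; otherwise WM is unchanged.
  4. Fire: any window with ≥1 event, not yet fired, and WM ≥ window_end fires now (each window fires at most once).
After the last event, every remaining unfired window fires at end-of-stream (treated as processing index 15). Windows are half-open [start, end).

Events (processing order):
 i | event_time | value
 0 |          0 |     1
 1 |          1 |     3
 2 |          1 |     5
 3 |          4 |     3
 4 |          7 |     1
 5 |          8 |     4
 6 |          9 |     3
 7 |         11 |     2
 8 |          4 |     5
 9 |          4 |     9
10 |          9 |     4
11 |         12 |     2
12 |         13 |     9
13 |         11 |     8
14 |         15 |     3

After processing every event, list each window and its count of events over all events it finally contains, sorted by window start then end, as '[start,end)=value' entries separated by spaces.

i=0 t=0 v=1: → [0,2); WM=−∞
i=1 t=1 v=3: → [0,2); WM=−∞
i=2 t=1 v=5: → [0,2); WM=−∞
i=3 t=4 v=3: → [4,6); WM=4; [0,2) fires=3
i=4 t=7 v=1: → [6,8); WM=4
i=5 t=8 v=4: → [8,10); WM=4
i=6 t=9 v=3: → [8,10); WM=4
i=7 t=11 v=2: → [10,12); WM=11; [4,6) fires=1 [6,8) fires=1 [8,10) fires=2
i=8 t=4 v=5: DROP (t<11-3); WM=11
i=9 t=4 v=9: DROP (t<11-3); WM=11
i=10 t=9 v=4: → [8,10); WM=11
i=11 t=12 v=2: → [12,14); WM=12; [10,12) fires=1
i=12 t=13 v=9: → [12,14); WM=12
i=13 t=11 v=8: → [10,12); WM=12
i=14 t=15 v=3: → [14,16); WM=12

[0,2)=3 [4,6)=1 [6,8)=1 [8,10)=3 [10,12)=2 [12,14)=2 [14,16)=1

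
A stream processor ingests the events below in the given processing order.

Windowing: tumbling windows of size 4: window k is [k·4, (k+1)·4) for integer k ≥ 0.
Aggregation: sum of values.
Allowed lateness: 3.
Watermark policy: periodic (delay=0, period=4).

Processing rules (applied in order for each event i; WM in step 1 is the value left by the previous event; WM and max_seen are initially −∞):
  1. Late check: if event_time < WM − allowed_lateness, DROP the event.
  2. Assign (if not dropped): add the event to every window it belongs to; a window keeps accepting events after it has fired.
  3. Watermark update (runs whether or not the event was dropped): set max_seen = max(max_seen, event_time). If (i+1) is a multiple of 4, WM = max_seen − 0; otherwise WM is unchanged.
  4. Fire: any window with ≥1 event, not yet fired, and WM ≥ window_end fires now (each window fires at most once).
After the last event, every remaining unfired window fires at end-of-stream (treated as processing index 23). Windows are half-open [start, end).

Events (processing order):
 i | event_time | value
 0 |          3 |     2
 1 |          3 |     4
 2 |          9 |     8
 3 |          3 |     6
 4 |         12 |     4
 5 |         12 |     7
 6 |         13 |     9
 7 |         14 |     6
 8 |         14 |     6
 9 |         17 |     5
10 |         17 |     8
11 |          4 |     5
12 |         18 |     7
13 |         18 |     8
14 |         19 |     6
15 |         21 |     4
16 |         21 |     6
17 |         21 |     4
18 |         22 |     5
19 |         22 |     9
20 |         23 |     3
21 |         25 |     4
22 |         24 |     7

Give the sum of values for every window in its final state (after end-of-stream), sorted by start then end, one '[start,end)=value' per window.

[0,4)=12 [8,12)=8 [12,16)=32 [16,20)=34 [20,24)=31 [24,28)=11

i=0 t=3 v=2: → [0,4); WM=−∞
i=1 t=3 v=4: → [0,4); WM=−∞
i=2 t=9 v=8: → [8,12); WM=−∞
i=3 t=3 v=6: → [0,4); WM=9; [0,4) fires=12
i=4 t=12 v=4: → [12,16); WM=9
i=5 t=12 v=7: → [12,16); WM=9
i=6 t=13 v=9: → [12,16); WM=9
i=7 t=14 v=6: → [12,16); WM=14; [8,12) fires=8
i=8 t=14 v=6: → [12,16); WM=14
i=9 t=17 v=5: → [16,20); WM=14
i=10 t=17 v=8: → [16,20); WM=14
i=11 t=4 v=5: DROP (t<14-3); WM=17; [12,16) fires=32
i=12 t=18 v=7: → [16,20); WM=17
i=13 t=18 v=8: → [16,20); WM=17
i=14 t=19 v=6: → [16,20); WM=17
i=15 t=21 v=4: → [20,24); WM=21; [16,20) fires=34
i=16 t=21 v=6: → [20,24); WM=21
i=17 t=21 v=4: → [20,24); WM=21
i=18 t=22 v=5: → [20,24); WM=21
i=19 t=22 v=9: → [20,24); WM=22
i=20 t=23 v=3: → [20,24); WM=22
i=21 t=25 v=4: → [24,28); WM=22
i=22 t=24 v=7: → [24,28); WM=22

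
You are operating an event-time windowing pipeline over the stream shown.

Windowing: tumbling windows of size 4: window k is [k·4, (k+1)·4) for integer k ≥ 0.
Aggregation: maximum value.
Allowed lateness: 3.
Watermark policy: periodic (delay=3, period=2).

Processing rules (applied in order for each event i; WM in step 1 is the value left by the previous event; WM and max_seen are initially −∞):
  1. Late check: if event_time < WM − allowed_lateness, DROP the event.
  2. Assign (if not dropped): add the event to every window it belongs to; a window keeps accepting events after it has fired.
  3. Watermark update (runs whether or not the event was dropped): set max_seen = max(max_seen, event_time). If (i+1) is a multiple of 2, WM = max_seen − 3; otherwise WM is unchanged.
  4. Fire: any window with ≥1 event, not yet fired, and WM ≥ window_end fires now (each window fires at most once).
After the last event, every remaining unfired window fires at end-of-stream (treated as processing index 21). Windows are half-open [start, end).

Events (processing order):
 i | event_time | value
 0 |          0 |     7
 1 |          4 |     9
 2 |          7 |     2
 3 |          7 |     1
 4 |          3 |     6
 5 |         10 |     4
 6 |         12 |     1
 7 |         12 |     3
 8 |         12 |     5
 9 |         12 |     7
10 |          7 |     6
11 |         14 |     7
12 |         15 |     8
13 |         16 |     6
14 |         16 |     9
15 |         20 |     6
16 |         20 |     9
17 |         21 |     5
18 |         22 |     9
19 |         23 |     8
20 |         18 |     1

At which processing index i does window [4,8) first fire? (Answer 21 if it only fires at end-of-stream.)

7

i=0 t=0 v=7: → [0,4); WM=−∞
i=1 t=4 v=9: → [4,8); WM=1
i=2 t=7 v=2: → [4,8); WM=1
i=3 t=7 v=1: → [4,8); WM=4; [0,4) fires=7
i=4 t=3 v=6: → [0,4); WM=4
i=5 t=10 v=4: → [8,12); WM=7
i=6 t=12 v=1: → [12,16); WM=7
i=7 t=12 v=3: → [12,16); WM=9; [4,8) fires=9
i=8 t=12 v=5: → [12,16); WM=9
i=9 t=12 v=7: → [12,16); WM=9
i=10 t=7 v=6: → [4,8); WM=9
i=11 t=14 v=7: → [12,16); WM=11
i=12 t=15 v=8: → [12,16); WM=11
i=13 t=16 v=6: → [16,20); WM=13; [8,12) fires=4
i=14 t=16 v=9: → [16,20); WM=13
i=15 t=20 v=6: → [20,24); WM=17; [12,16) fires=8
i=16 t=20 v=9: → [20,24); WM=17
i=17 t=21 v=5: → [20,24); WM=18
i=18 t=22 v=9: → [20,24); WM=18
i=19 t=23 v=8: → [20,24); WM=20; [16,20) fires=9
i=20 t=18 v=1: → [16,20); WM=20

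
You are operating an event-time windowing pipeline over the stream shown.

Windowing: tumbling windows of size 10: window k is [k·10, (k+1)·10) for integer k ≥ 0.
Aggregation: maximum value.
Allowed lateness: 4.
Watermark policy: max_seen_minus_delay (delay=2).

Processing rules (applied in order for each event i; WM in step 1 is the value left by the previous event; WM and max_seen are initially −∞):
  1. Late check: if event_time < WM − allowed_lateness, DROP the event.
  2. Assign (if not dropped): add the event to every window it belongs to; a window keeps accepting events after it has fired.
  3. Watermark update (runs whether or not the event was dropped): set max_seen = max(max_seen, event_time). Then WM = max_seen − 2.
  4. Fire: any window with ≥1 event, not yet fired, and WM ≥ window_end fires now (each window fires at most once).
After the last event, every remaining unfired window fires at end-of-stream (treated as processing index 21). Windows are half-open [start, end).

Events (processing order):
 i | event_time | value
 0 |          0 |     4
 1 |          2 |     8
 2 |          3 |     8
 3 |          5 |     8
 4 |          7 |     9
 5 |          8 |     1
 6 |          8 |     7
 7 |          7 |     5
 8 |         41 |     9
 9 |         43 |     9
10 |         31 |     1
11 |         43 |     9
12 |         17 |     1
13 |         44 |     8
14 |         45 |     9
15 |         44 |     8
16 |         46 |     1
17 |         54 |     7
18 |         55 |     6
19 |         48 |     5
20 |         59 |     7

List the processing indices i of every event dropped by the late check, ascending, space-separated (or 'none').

10 12 19

i=0 t=0 v=4: → [0,10); WM=-2
i=1 t=2 v=8: → [0,10); WM=0
i=2 t=3 v=8: → [0,10); WM=1
i=3 t=5 v=8: → [0,10); WM=3
i=4 t=7 v=9: → [0,10); WM=5
i=5 t=8 v=1: → [0,10); WM=6
i=6 t=8 v=7: → [0,10); WM=6
i=7 t=7 v=5: → [0,10); WM=6
i=8 t=41 v=9: → [40,50); WM=39; [0,10) fires=9
i=9 t=43 v=9: → [40,50); WM=41
i=10 t=31 v=1: DROP (t<41-4); WM=41
i=11 t=43 v=9: → [40,50); WM=41
i=12 t=17 v=1: DROP (t<41-4); WM=41
i=13 t=44 v=8: → [40,50); WM=42
i=14 t=45 v=9: → [40,50); WM=43
i=15 t=44 v=8: → [40,50); WM=43
i=16 t=46 v=1: → [40,50); WM=44
i=17 t=54 v=7: → [50,60); WM=52; [40,50) fires=9
i=18 t=55 v=6: → [50,60); WM=53
i=19 t=48 v=5: DROP (t<53-4); WM=53
i=20 t=59 v=7: → [50,60); WM=57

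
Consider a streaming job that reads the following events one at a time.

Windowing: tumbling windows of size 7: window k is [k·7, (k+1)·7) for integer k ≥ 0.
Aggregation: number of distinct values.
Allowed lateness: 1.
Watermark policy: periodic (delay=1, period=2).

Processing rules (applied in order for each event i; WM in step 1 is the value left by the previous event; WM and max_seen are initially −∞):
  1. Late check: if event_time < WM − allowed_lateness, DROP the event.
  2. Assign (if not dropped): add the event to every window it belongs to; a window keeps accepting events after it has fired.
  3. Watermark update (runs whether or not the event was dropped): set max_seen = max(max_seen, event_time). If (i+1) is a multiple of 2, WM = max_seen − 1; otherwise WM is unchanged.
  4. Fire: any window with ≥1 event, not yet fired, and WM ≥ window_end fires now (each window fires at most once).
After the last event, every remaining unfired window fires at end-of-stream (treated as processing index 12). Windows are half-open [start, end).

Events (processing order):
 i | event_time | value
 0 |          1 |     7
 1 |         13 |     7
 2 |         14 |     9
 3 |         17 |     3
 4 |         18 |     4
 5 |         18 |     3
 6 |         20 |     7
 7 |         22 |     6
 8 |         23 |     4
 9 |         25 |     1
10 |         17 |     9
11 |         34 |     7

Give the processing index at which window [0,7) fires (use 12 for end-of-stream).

i=0 t=1 v=7: → [0,7); WM=−∞
i=1 t=13 v=7: → [7,14); WM=12; [0,7) fires=1
i=2 t=14 v=9: → [14,21); WM=12
i=3 t=17 v=3: → [14,21); WM=16; [7,14) fires=1
i=4 t=18 v=4: → [14,21); WM=16
i=5 t=18 v=3: → [14,21); WM=17
i=6 t=20 v=7: → [14,21); WM=17
i=7 t=22 v=6: → [21,28); WM=21; [14,21) fires=4
i=8 t=23 v=4: → [21,28); WM=21
i=9 t=25 v=1: → [21,28); WM=24
i=10 t=17 v=9: DROP (t<24-1); WM=24
i=11 t=34 v=7: → [28,35); WM=33; [21,28) fires=3

1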